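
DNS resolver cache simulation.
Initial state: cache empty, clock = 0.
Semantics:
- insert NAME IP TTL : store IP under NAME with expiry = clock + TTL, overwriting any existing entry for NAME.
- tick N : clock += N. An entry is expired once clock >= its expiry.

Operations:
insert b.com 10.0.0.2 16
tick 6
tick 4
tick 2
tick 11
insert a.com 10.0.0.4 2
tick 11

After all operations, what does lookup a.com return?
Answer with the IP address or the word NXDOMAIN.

Op 1: insert b.com -> 10.0.0.2 (expiry=0+16=16). clock=0
Op 2: tick 6 -> clock=6.
Op 3: tick 4 -> clock=10.
Op 4: tick 2 -> clock=12.
Op 5: tick 11 -> clock=23. purged={b.com}
Op 6: insert a.com -> 10.0.0.4 (expiry=23+2=25). clock=23
Op 7: tick 11 -> clock=34. purged={a.com}
lookup a.com: not in cache (expired or never inserted)

Answer: NXDOMAIN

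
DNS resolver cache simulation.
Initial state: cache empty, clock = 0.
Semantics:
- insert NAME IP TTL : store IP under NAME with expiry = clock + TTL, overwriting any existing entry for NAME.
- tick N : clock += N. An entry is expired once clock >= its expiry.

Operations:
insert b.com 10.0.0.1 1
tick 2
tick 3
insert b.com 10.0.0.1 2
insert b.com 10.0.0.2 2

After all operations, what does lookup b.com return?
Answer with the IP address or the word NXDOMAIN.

Op 1: insert b.com -> 10.0.0.1 (expiry=0+1=1). clock=0
Op 2: tick 2 -> clock=2. purged={b.com}
Op 3: tick 3 -> clock=5.
Op 4: insert b.com -> 10.0.0.1 (expiry=5+2=7). clock=5
Op 5: insert b.com -> 10.0.0.2 (expiry=5+2=7). clock=5
lookup b.com: present, ip=10.0.0.2 expiry=7 > clock=5

Answer: 10.0.0.2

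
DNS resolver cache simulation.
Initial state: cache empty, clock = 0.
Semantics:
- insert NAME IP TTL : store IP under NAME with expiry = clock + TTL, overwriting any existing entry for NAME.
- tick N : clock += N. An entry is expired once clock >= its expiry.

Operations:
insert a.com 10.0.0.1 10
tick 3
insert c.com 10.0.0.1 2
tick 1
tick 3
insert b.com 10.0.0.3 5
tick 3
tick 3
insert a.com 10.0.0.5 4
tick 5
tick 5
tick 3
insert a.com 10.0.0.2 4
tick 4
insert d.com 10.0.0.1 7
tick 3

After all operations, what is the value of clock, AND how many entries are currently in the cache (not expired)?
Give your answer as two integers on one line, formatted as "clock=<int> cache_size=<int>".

Answer: clock=33 cache_size=1

Derivation:
Op 1: insert a.com -> 10.0.0.1 (expiry=0+10=10). clock=0
Op 2: tick 3 -> clock=3.
Op 3: insert c.com -> 10.0.0.1 (expiry=3+2=5). clock=3
Op 4: tick 1 -> clock=4.
Op 5: tick 3 -> clock=7. purged={c.com}
Op 6: insert b.com -> 10.0.0.3 (expiry=7+5=12). clock=7
Op 7: tick 3 -> clock=10. purged={a.com}
Op 8: tick 3 -> clock=13. purged={b.com}
Op 9: insert a.com -> 10.0.0.5 (expiry=13+4=17). clock=13
Op 10: tick 5 -> clock=18. purged={a.com}
Op 11: tick 5 -> clock=23.
Op 12: tick 3 -> clock=26.
Op 13: insert a.com -> 10.0.0.2 (expiry=26+4=30). clock=26
Op 14: tick 4 -> clock=30. purged={a.com}
Op 15: insert d.com -> 10.0.0.1 (expiry=30+7=37). clock=30
Op 16: tick 3 -> clock=33.
Final clock = 33
Final cache (unexpired): {d.com} -> size=1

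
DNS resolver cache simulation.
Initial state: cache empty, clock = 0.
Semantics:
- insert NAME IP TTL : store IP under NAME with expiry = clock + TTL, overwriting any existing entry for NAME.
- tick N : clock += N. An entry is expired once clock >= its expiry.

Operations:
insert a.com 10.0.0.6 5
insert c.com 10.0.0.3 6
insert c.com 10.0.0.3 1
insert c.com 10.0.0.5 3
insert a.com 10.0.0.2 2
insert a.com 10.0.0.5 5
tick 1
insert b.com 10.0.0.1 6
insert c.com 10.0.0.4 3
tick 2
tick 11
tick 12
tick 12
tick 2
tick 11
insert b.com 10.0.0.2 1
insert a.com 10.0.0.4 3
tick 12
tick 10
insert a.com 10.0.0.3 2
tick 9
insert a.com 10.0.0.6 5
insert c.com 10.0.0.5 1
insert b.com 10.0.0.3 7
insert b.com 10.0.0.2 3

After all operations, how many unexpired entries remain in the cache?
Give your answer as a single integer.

Op 1: insert a.com -> 10.0.0.6 (expiry=0+5=5). clock=0
Op 2: insert c.com -> 10.0.0.3 (expiry=0+6=6). clock=0
Op 3: insert c.com -> 10.0.0.3 (expiry=0+1=1). clock=0
Op 4: insert c.com -> 10.0.0.5 (expiry=0+3=3). clock=0
Op 5: insert a.com -> 10.0.0.2 (expiry=0+2=2). clock=0
Op 6: insert a.com -> 10.0.0.5 (expiry=0+5=5). clock=0
Op 7: tick 1 -> clock=1.
Op 8: insert b.com -> 10.0.0.1 (expiry=1+6=7). clock=1
Op 9: insert c.com -> 10.0.0.4 (expiry=1+3=4). clock=1
Op 10: tick 2 -> clock=3.
Op 11: tick 11 -> clock=14. purged={a.com,b.com,c.com}
Op 12: tick 12 -> clock=26.
Op 13: tick 12 -> clock=38.
Op 14: tick 2 -> clock=40.
Op 15: tick 11 -> clock=51.
Op 16: insert b.com -> 10.0.0.2 (expiry=51+1=52). clock=51
Op 17: insert a.com -> 10.0.0.4 (expiry=51+3=54). clock=51
Op 18: tick 12 -> clock=63. purged={a.com,b.com}
Op 19: tick 10 -> clock=73.
Op 20: insert a.com -> 10.0.0.3 (expiry=73+2=75). clock=73
Op 21: tick 9 -> clock=82. purged={a.com}
Op 22: insert a.com -> 10.0.0.6 (expiry=82+5=87). clock=82
Op 23: insert c.com -> 10.0.0.5 (expiry=82+1=83). clock=82
Op 24: insert b.com -> 10.0.0.3 (expiry=82+7=89). clock=82
Op 25: insert b.com -> 10.0.0.2 (expiry=82+3=85). clock=82
Final cache (unexpired): {a.com,b.com,c.com} -> size=3

Answer: 3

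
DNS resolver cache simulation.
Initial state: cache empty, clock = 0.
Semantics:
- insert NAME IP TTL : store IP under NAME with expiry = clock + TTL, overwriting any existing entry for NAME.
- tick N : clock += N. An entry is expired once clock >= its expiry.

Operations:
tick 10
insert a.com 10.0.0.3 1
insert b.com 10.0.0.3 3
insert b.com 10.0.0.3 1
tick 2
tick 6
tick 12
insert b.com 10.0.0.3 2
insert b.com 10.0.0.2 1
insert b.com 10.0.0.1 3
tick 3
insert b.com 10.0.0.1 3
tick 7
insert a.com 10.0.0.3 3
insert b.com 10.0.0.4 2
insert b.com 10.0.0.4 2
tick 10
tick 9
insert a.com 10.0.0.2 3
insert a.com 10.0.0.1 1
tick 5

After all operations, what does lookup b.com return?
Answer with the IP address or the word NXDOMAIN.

Answer: NXDOMAIN

Derivation:
Op 1: tick 10 -> clock=10.
Op 2: insert a.com -> 10.0.0.3 (expiry=10+1=11). clock=10
Op 3: insert b.com -> 10.0.0.3 (expiry=10+3=13). clock=10
Op 4: insert b.com -> 10.0.0.3 (expiry=10+1=11). clock=10
Op 5: tick 2 -> clock=12. purged={a.com,b.com}
Op 6: tick 6 -> clock=18.
Op 7: tick 12 -> clock=30.
Op 8: insert b.com -> 10.0.0.3 (expiry=30+2=32). clock=30
Op 9: insert b.com -> 10.0.0.2 (expiry=30+1=31). clock=30
Op 10: insert b.com -> 10.0.0.1 (expiry=30+3=33). clock=30
Op 11: tick 3 -> clock=33. purged={b.com}
Op 12: insert b.com -> 10.0.0.1 (expiry=33+3=36). clock=33
Op 13: tick 7 -> clock=40. purged={b.com}
Op 14: insert a.com -> 10.0.0.3 (expiry=40+3=43). clock=40
Op 15: insert b.com -> 10.0.0.4 (expiry=40+2=42). clock=40
Op 16: insert b.com -> 10.0.0.4 (expiry=40+2=42). clock=40
Op 17: tick 10 -> clock=50. purged={a.com,b.com}
Op 18: tick 9 -> clock=59.
Op 19: insert a.com -> 10.0.0.2 (expiry=59+3=62). clock=59
Op 20: insert a.com -> 10.0.0.1 (expiry=59+1=60). clock=59
Op 21: tick 5 -> clock=64. purged={a.com}
lookup b.com: not in cache (expired or never inserted)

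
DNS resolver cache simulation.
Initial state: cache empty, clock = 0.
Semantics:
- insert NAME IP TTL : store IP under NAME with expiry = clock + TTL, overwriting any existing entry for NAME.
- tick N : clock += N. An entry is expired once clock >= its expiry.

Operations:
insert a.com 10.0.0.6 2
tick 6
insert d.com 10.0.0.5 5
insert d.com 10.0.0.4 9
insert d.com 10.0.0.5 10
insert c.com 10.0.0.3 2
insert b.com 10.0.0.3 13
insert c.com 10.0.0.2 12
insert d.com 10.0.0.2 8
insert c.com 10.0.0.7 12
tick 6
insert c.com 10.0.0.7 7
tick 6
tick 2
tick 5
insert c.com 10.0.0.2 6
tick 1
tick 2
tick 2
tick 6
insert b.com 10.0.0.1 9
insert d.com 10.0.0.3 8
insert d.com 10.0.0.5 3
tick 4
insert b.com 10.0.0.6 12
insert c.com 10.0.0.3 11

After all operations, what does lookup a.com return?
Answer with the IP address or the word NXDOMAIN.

Op 1: insert a.com -> 10.0.0.6 (expiry=0+2=2). clock=0
Op 2: tick 6 -> clock=6. purged={a.com}
Op 3: insert d.com -> 10.0.0.5 (expiry=6+5=11). clock=6
Op 4: insert d.com -> 10.0.0.4 (expiry=6+9=15). clock=6
Op 5: insert d.com -> 10.0.0.5 (expiry=6+10=16). clock=6
Op 6: insert c.com -> 10.0.0.3 (expiry=6+2=8). clock=6
Op 7: insert b.com -> 10.0.0.3 (expiry=6+13=19). clock=6
Op 8: insert c.com -> 10.0.0.2 (expiry=6+12=18). clock=6
Op 9: insert d.com -> 10.0.0.2 (expiry=6+8=14). clock=6
Op 10: insert c.com -> 10.0.0.7 (expiry=6+12=18). clock=6
Op 11: tick 6 -> clock=12.
Op 12: insert c.com -> 10.0.0.7 (expiry=12+7=19). clock=12
Op 13: tick 6 -> clock=18. purged={d.com}
Op 14: tick 2 -> clock=20. purged={b.com,c.com}
Op 15: tick 5 -> clock=25.
Op 16: insert c.com -> 10.0.0.2 (expiry=25+6=31). clock=25
Op 17: tick 1 -> clock=26.
Op 18: tick 2 -> clock=28.
Op 19: tick 2 -> clock=30.
Op 20: tick 6 -> clock=36. purged={c.com}
Op 21: insert b.com -> 10.0.0.1 (expiry=36+9=45). clock=36
Op 22: insert d.com -> 10.0.0.3 (expiry=36+8=44). clock=36
Op 23: insert d.com -> 10.0.0.5 (expiry=36+3=39). clock=36
Op 24: tick 4 -> clock=40. purged={d.com}
Op 25: insert b.com -> 10.0.0.6 (expiry=40+12=52). clock=40
Op 26: insert c.com -> 10.0.0.3 (expiry=40+11=51). clock=40
lookup a.com: not in cache (expired or never inserted)

Answer: NXDOMAIN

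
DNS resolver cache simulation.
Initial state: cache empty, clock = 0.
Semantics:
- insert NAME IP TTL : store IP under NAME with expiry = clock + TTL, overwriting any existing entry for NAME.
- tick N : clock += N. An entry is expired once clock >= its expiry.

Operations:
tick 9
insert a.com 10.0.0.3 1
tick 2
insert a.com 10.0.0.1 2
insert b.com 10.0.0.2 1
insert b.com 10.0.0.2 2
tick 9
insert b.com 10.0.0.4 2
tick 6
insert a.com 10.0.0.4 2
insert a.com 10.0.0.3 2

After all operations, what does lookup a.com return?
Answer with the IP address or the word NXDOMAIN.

Answer: 10.0.0.3

Derivation:
Op 1: tick 9 -> clock=9.
Op 2: insert a.com -> 10.0.0.3 (expiry=9+1=10). clock=9
Op 3: tick 2 -> clock=11. purged={a.com}
Op 4: insert a.com -> 10.0.0.1 (expiry=11+2=13). clock=11
Op 5: insert b.com -> 10.0.0.2 (expiry=11+1=12). clock=11
Op 6: insert b.com -> 10.0.0.2 (expiry=11+2=13). clock=11
Op 7: tick 9 -> clock=20. purged={a.com,b.com}
Op 8: insert b.com -> 10.0.0.4 (expiry=20+2=22). clock=20
Op 9: tick 6 -> clock=26. purged={b.com}
Op 10: insert a.com -> 10.0.0.4 (expiry=26+2=28). clock=26
Op 11: insert a.com -> 10.0.0.3 (expiry=26+2=28). clock=26
lookup a.com: present, ip=10.0.0.3 expiry=28 > clock=26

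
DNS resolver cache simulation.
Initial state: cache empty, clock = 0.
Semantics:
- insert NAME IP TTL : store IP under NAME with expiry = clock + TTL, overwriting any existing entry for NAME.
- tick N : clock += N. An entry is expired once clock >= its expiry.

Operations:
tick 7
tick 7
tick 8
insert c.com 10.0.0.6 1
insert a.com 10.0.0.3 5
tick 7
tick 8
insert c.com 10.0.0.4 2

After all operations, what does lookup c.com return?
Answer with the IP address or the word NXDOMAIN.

Op 1: tick 7 -> clock=7.
Op 2: tick 7 -> clock=14.
Op 3: tick 8 -> clock=22.
Op 4: insert c.com -> 10.0.0.6 (expiry=22+1=23). clock=22
Op 5: insert a.com -> 10.0.0.3 (expiry=22+5=27). clock=22
Op 6: tick 7 -> clock=29. purged={a.com,c.com}
Op 7: tick 8 -> clock=37.
Op 8: insert c.com -> 10.0.0.4 (expiry=37+2=39). clock=37
lookup c.com: present, ip=10.0.0.4 expiry=39 > clock=37

Answer: 10.0.0.4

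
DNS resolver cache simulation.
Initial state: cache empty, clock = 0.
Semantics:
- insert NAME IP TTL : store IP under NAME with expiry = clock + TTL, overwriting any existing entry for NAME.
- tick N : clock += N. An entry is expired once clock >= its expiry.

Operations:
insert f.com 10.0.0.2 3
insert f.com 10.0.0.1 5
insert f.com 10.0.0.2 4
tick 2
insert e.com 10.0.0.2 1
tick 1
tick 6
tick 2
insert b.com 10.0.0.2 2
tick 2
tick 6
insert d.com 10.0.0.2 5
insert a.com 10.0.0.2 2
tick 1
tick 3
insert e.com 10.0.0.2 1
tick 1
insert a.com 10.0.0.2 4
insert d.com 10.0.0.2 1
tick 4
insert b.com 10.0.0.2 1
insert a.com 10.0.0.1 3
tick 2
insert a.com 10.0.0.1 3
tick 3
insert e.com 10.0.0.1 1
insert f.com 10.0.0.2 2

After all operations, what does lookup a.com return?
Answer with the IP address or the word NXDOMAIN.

Op 1: insert f.com -> 10.0.0.2 (expiry=0+3=3). clock=0
Op 2: insert f.com -> 10.0.0.1 (expiry=0+5=5). clock=0
Op 3: insert f.com -> 10.0.0.2 (expiry=0+4=4). clock=0
Op 4: tick 2 -> clock=2.
Op 5: insert e.com -> 10.0.0.2 (expiry=2+1=3). clock=2
Op 6: tick 1 -> clock=3. purged={e.com}
Op 7: tick 6 -> clock=9. purged={f.com}
Op 8: tick 2 -> clock=11.
Op 9: insert b.com -> 10.0.0.2 (expiry=11+2=13). clock=11
Op 10: tick 2 -> clock=13. purged={b.com}
Op 11: tick 6 -> clock=19.
Op 12: insert d.com -> 10.0.0.2 (expiry=19+5=24). clock=19
Op 13: insert a.com -> 10.0.0.2 (expiry=19+2=21). clock=19
Op 14: tick 1 -> clock=20.
Op 15: tick 3 -> clock=23. purged={a.com}
Op 16: insert e.com -> 10.0.0.2 (expiry=23+1=24). clock=23
Op 17: tick 1 -> clock=24. purged={d.com,e.com}
Op 18: insert a.com -> 10.0.0.2 (expiry=24+4=28). clock=24
Op 19: insert d.com -> 10.0.0.2 (expiry=24+1=25). clock=24
Op 20: tick 4 -> clock=28. purged={a.com,d.com}
Op 21: insert b.com -> 10.0.0.2 (expiry=28+1=29). clock=28
Op 22: insert a.com -> 10.0.0.1 (expiry=28+3=31). clock=28
Op 23: tick 2 -> clock=30. purged={b.com}
Op 24: insert a.com -> 10.0.0.1 (expiry=30+3=33). clock=30
Op 25: tick 3 -> clock=33. purged={a.com}
Op 26: insert e.com -> 10.0.0.1 (expiry=33+1=34). clock=33
Op 27: insert f.com -> 10.0.0.2 (expiry=33+2=35). clock=33
lookup a.com: not in cache (expired or never inserted)

Answer: NXDOMAIN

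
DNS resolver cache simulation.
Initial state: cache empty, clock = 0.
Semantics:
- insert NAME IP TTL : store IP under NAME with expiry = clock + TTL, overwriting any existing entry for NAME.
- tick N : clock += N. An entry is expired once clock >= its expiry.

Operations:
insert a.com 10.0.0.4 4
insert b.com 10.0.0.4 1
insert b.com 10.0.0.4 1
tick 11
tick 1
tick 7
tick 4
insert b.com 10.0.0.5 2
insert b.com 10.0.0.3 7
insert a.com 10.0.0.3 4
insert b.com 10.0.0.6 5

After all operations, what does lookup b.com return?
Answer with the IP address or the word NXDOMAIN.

Op 1: insert a.com -> 10.0.0.4 (expiry=0+4=4). clock=0
Op 2: insert b.com -> 10.0.0.4 (expiry=0+1=1). clock=0
Op 3: insert b.com -> 10.0.0.4 (expiry=0+1=1). clock=0
Op 4: tick 11 -> clock=11. purged={a.com,b.com}
Op 5: tick 1 -> clock=12.
Op 6: tick 7 -> clock=19.
Op 7: tick 4 -> clock=23.
Op 8: insert b.com -> 10.0.0.5 (expiry=23+2=25). clock=23
Op 9: insert b.com -> 10.0.0.3 (expiry=23+7=30). clock=23
Op 10: insert a.com -> 10.0.0.3 (expiry=23+4=27). clock=23
Op 11: insert b.com -> 10.0.0.6 (expiry=23+5=28). clock=23
lookup b.com: present, ip=10.0.0.6 expiry=28 > clock=23

Answer: 10.0.0.6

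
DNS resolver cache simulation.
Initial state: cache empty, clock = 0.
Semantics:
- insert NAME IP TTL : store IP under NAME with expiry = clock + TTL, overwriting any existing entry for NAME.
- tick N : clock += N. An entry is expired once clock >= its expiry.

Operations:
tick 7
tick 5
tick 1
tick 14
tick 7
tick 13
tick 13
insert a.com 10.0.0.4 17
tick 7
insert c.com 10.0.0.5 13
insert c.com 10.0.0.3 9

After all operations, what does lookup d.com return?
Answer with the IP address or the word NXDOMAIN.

Answer: NXDOMAIN

Derivation:
Op 1: tick 7 -> clock=7.
Op 2: tick 5 -> clock=12.
Op 3: tick 1 -> clock=13.
Op 4: tick 14 -> clock=27.
Op 5: tick 7 -> clock=34.
Op 6: tick 13 -> clock=47.
Op 7: tick 13 -> clock=60.
Op 8: insert a.com -> 10.0.0.4 (expiry=60+17=77). clock=60
Op 9: tick 7 -> clock=67.
Op 10: insert c.com -> 10.0.0.5 (expiry=67+13=80). clock=67
Op 11: insert c.com -> 10.0.0.3 (expiry=67+9=76). clock=67
lookup d.com: not in cache (expired or never inserted)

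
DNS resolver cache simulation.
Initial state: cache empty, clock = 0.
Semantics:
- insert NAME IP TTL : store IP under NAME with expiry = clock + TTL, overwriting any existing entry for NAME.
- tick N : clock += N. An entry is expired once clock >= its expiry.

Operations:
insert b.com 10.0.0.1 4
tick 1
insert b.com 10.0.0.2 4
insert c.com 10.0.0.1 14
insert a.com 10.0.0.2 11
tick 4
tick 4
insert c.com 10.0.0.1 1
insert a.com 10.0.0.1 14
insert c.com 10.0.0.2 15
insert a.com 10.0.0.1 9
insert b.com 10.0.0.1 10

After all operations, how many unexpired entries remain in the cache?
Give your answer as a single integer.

Answer: 3

Derivation:
Op 1: insert b.com -> 10.0.0.1 (expiry=0+4=4). clock=0
Op 2: tick 1 -> clock=1.
Op 3: insert b.com -> 10.0.0.2 (expiry=1+4=5). clock=1
Op 4: insert c.com -> 10.0.0.1 (expiry=1+14=15). clock=1
Op 5: insert a.com -> 10.0.0.2 (expiry=1+11=12). clock=1
Op 6: tick 4 -> clock=5. purged={b.com}
Op 7: tick 4 -> clock=9.
Op 8: insert c.com -> 10.0.0.1 (expiry=9+1=10). clock=9
Op 9: insert a.com -> 10.0.0.1 (expiry=9+14=23). clock=9
Op 10: insert c.com -> 10.0.0.2 (expiry=9+15=24). clock=9
Op 11: insert a.com -> 10.0.0.1 (expiry=9+9=18). clock=9
Op 12: insert b.com -> 10.0.0.1 (expiry=9+10=19). clock=9
Final cache (unexpired): {a.com,b.com,c.com} -> size=3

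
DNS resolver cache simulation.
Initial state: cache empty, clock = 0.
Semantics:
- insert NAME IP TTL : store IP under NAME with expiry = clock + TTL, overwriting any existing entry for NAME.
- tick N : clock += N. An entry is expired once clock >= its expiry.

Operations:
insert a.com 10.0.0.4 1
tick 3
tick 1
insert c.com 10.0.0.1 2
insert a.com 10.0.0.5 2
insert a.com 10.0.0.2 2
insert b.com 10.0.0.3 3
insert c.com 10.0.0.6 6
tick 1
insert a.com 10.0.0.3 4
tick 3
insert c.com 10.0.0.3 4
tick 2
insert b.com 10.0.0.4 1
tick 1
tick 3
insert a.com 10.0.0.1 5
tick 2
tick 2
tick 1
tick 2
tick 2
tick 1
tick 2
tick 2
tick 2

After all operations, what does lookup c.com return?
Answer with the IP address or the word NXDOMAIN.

Op 1: insert a.com -> 10.0.0.4 (expiry=0+1=1). clock=0
Op 2: tick 3 -> clock=3. purged={a.com}
Op 3: tick 1 -> clock=4.
Op 4: insert c.com -> 10.0.0.1 (expiry=4+2=6). clock=4
Op 5: insert a.com -> 10.0.0.5 (expiry=4+2=6). clock=4
Op 6: insert a.com -> 10.0.0.2 (expiry=4+2=6). clock=4
Op 7: insert b.com -> 10.0.0.3 (expiry=4+3=7). clock=4
Op 8: insert c.com -> 10.0.0.6 (expiry=4+6=10). clock=4
Op 9: tick 1 -> clock=5.
Op 10: insert a.com -> 10.0.0.3 (expiry=5+4=9). clock=5
Op 11: tick 3 -> clock=8. purged={b.com}
Op 12: insert c.com -> 10.0.0.3 (expiry=8+4=12). clock=8
Op 13: tick 2 -> clock=10. purged={a.com}
Op 14: insert b.com -> 10.0.0.4 (expiry=10+1=11). clock=10
Op 15: tick 1 -> clock=11. purged={b.com}
Op 16: tick 3 -> clock=14. purged={c.com}
Op 17: insert a.com -> 10.0.0.1 (expiry=14+5=19). clock=14
Op 18: tick 2 -> clock=16.
Op 19: tick 2 -> clock=18.
Op 20: tick 1 -> clock=19. purged={a.com}
Op 21: tick 2 -> clock=21.
Op 22: tick 2 -> clock=23.
Op 23: tick 1 -> clock=24.
Op 24: tick 2 -> clock=26.
Op 25: tick 2 -> clock=28.
Op 26: tick 2 -> clock=30.
lookup c.com: not in cache (expired or never inserted)

Answer: NXDOMAIN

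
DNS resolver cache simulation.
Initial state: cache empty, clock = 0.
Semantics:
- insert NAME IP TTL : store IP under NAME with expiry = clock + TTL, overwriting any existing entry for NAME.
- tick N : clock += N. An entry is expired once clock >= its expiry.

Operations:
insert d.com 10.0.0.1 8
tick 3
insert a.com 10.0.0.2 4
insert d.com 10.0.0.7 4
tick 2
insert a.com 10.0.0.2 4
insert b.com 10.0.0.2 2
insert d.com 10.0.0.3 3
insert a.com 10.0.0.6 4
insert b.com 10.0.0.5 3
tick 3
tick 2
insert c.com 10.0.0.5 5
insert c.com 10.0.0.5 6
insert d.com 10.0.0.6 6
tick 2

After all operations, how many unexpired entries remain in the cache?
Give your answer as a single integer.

Op 1: insert d.com -> 10.0.0.1 (expiry=0+8=8). clock=0
Op 2: tick 3 -> clock=3.
Op 3: insert a.com -> 10.0.0.2 (expiry=3+4=7). clock=3
Op 4: insert d.com -> 10.0.0.7 (expiry=3+4=7). clock=3
Op 5: tick 2 -> clock=5.
Op 6: insert a.com -> 10.0.0.2 (expiry=5+4=9). clock=5
Op 7: insert b.com -> 10.0.0.2 (expiry=5+2=7). clock=5
Op 8: insert d.com -> 10.0.0.3 (expiry=5+3=8). clock=5
Op 9: insert a.com -> 10.0.0.6 (expiry=5+4=9). clock=5
Op 10: insert b.com -> 10.0.0.5 (expiry=5+3=8). clock=5
Op 11: tick 3 -> clock=8. purged={b.com,d.com}
Op 12: tick 2 -> clock=10. purged={a.com}
Op 13: insert c.com -> 10.0.0.5 (expiry=10+5=15). clock=10
Op 14: insert c.com -> 10.0.0.5 (expiry=10+6=16). clock=10
Op 15: insert d.com -> 10.0.0.6 (expiry=10+6=16). clock=10
Op 16: tick 2 -> clock=12.
Final cache (unexpired): {c.com,d.com} -> size=2

Answer: 2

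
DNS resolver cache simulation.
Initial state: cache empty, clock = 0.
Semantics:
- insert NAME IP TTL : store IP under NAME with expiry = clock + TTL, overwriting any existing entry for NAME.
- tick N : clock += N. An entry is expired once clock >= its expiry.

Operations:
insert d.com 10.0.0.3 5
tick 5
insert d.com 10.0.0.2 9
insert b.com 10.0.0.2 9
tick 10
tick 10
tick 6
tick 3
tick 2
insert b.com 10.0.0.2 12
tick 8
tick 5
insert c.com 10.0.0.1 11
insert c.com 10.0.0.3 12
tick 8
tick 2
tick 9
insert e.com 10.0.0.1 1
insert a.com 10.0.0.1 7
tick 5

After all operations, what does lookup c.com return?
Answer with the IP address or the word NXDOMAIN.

Op 1: insert d.com -> 10.0.0.3 (expiry=0+5=5). clock=0
Op 2: tick 5 -> clock=5. purged={d.com}
Op 3: insert d.com -> 10.0.0.2 (expiry=5+9=14). clock=5
Op 4: insert b.com -> 10.0.0.2 (expiry=5+9=14). clock=5
Op 5: tick 10 -> clock=15. purged={b.com,d.com}
Op 6: tick 10 -> clock=25.
Op 7: tick 6 -> clock=31.
Op 8: tick 3 -> clock=34.
Op 9: tick 2 -> clock=36.
Op 10: insert b.com -> 10.0.0.2 (expiry=36+12=48). clock=36
Op 11: tick 8 -> clock=44.
Op 12: tick 5 -> clock=49. purged={b.com}
Op 13: insert c.com -> 10.0.0.1 (expiry=49+11=60). clock=49
Op 14: insert c.com -> 10.0.0.3 (expiry=49+12=61). clock=49
Op 15: tick 8 -> clock=57.
Op 16: tick 2 -> clock=59.
Op 17: tick 9 -> clock=68. purged={c.com}
Op 18: insert e.com -> 10.0.0.1 (expiry=68+1=69). clock=68
Op 19: insert a.com -> 10.0.0.1 (expiry=68+7=75). clock=68
Op 20: tick 5 -> clock=73. purged={e.com}
lookup c.com: not in cache (expired or never inserted)

Answer: NXDOMAIN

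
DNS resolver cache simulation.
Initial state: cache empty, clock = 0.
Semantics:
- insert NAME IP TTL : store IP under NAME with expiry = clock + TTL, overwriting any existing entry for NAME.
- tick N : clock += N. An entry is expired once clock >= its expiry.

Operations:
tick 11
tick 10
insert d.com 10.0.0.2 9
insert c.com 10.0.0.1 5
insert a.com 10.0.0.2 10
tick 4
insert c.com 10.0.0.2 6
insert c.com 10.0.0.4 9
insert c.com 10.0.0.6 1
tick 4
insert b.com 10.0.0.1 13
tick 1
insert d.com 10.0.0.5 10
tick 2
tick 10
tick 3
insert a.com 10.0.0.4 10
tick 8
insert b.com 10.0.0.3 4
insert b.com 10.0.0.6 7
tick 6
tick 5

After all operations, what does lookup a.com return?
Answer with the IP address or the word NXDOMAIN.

Answer: NXDOMAIN

Derivation:
Op 1: tick 11 -> clock=11.
Op 2: tick 10 -> clock=21.
Op 3: insert d.com -> 10.0.0.2 (expiry=21+9=30). clock=21
Op 4: insert c.com -> 10.0.0.1 (expiry=21+5=26). clock=21
Op 5: insert a.com -> 10.0.0.2 (expiry=21+10=31). clock=21
Op 6: tick 4 -> clock=25.
Op 7: insert c.com -> 10.0.0.2 (expiry=25+6=31). clock=25
Op 8: insert c.com -> 10.0.0.4 (expiry=25+9=34). clock=25
Op 9: insert c.com -> 10.0.0.6 (expiry=25+1=26). clock=25
Op 10: tick 4 -> clock=29. purged={c.com}
Op 11: insert b.com -> 10.0.0.1 (expiry=29+13=42). clock=29
Op 12: tick 1 -> clock=30. purged={d.com}
Op 13: insert d.com -> 10.0.0.5 (expiry=30+10=40). clock=30
Op 14: tick 2 -> clock=32. purged={a.com}
Op 15: tick 10 -> clock=42. purged={b.com,d.com}
Op 16: tick 3 -> clock=45.
Op 17: insert a.com -> 10.0.0.4 (expiry=45+10=55). clock=45
Op 18: tick 8 -> clock=53.
Op 19: insert b.com -> 10.0.0.3 (expiry=53+4=57). clock=53
Op 20: insert b.com -> 10.0.0.6 (expiry=53+7=60). clock=53
Op 21: tick 6 -> clock=59. purged={a.com}
Op 22: tick 5 -> clock=64. purged={b.com}
lookup a.com: not in cache (expired or never inserted)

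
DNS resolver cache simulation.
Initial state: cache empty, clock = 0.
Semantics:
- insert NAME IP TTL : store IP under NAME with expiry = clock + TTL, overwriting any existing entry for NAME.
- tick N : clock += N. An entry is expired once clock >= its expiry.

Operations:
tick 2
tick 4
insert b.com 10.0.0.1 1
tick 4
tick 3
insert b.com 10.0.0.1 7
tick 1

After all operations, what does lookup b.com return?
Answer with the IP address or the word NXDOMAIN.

Op 1: tick 2 -> clock=2.
Op 2: tick 4 -> clock=6.
Op 3: insert b.com -> 10.0.0.1 (expiry=6+1=7). clock=6
Op 4: tick 4 -> clock=10. purged={b.com}
Op 5: tick 3 -> clock=13.
Op 6: insert b.com -> 10.0.0.1 (expiry=13+7=20). clock=13
Op 7: tick 1 -> clock=14.
lookup b.com: present, ip=10.0.0.1 expiry=20 > clock=14

Answer: 10.0.0.1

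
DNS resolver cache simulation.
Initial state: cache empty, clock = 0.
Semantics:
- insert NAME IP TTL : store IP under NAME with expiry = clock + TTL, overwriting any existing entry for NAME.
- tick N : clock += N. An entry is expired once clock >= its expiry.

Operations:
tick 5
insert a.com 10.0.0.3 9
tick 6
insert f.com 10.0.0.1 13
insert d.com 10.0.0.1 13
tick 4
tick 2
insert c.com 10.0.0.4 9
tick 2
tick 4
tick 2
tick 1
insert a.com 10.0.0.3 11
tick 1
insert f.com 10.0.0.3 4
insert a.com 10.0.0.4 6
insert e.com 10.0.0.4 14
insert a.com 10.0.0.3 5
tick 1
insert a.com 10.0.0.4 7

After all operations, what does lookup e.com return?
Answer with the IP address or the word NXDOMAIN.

Op 1: tick 5 -> clock=5.
Op 2: insert a.com -> 10.0.0.3 (expiry=5+9=14). clock=5
Op 3: tick 6 -> clock=11.
Op 4: insert f.com -> 10.0.0.1 (expiry=11+13=24). clock=11
Op 5: insert d.com -> 10.0.0.1 (expiry=11+13=24). clock=11
Op 6: tick 4 -> clock=15. purged={a.com}
Op 7: tick 2 -> clock=17.
Op 8: insert c.com -> 10.0.0.4 (expiry=17+9=26). clock=17
Op 9: tick 2 -> clock=19.
Op 10: tick 4 -> clock=23.
Op 11: tick 2 -> clock=25. purged={d.com,f.com}
Op 12: tick 1 -> clock=26. purged={c.com}
Op 13: insert a.com -> 10.0.0.3 (expiry=26+11=37). clock=26
Op 14: tick 1 -> clock=27.
Op 15: insert f.com -> 10.0.0.3 (expiry=27+4=31). clock=27
Op 16: insert a.com -> 10.0.0.4 (expiry=27+6=33). clock=27
Op 17: insert e.com -> 10.0.0.4 (expiry=27+14=41). clock=27
Op 18: insert a.com -> 10.0.0.3 (expiry=27+5=32). clock=27
Op 19: tick 1 -> clock=28.
Op 20: insert a.com -> 10.0.0.4 (expiry=28+7=35). clock=28
lookup e.com: present, ip=10.0.0.4 expiry=41 > clock=28

Answer: 10.0.0.4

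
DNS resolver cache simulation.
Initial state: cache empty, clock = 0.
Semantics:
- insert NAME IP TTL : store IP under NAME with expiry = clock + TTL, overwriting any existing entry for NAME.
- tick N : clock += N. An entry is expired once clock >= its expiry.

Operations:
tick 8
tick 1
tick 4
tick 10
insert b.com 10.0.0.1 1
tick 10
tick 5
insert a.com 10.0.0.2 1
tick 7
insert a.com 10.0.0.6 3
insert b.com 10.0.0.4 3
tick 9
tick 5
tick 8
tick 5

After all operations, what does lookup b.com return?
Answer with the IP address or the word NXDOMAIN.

Op 1: tick 8 -> clock=8.
Op 2: tick 1 -> clock=9.
Op 3: tick 4 -> clock=13.
Op 4: tick 10 -> clock=23.
Op 5: insert b.com -> 10.0.0.1 (expiry=23+1=24). clock=23
Op 6: tick 10 -> clock=33. purged={b.com}
Op 7: tick 5 -> clock=38.
Op 8: insert a.com -> 10.0.0.2 (expiry=38+1=39). clock=38
Op 9: tick 7 -> clock=45. purged={a.com}
Op 10: insert a.com -> 10.0.0.6 (expiry=45+3=48). clock=45
Op 11: insert b.com -> 10.0.0.4 (expiry=45+3=48). clock=45
Op 12: tick 9 -> clock=54. purged={a.com,b.com}
Op 13: tick 5 -> clock=59.
Op 14: tick 8 -> clock=67.
Op 15: tick 5 -> clock=72.
lookup b.com: not in cache (expired or never inserted)

Answer: NXDOMAIN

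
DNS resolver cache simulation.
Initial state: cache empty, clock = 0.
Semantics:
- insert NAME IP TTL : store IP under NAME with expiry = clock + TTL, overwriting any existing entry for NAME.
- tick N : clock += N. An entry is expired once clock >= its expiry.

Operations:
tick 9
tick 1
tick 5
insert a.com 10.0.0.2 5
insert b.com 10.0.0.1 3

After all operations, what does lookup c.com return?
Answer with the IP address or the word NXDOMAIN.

Answer: NXDOMAIN

Derivation:
Op 1: tick 9 -> clock=9.
Op 2: tick 1 -> clock=10.
Op 3: tick 5 -> clock=15.
Op 4: insert a.com -> 10.0.0.2 (expiry=15+5=20). clock=15
Op 5: insert b.com -> 10.0.0.1 (expiry=15+3=18). clock=15
lookup c.com: not in cache (expired or never inserted)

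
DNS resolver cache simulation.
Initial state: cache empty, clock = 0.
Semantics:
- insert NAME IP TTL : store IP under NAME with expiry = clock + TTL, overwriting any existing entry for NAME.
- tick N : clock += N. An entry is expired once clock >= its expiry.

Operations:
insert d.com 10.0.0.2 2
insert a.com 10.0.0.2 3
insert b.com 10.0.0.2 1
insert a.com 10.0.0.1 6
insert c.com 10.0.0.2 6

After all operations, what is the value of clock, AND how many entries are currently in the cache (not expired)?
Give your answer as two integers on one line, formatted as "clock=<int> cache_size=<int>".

Answer: clock=0 cache_size=4

Derivation:
Op 1: insert d.com -> 10.0.0.2 (expiry=0+2=2). clock=0
Op 2: insert a.com -> 10.0.0.2 (expiry=0+3=3). clock=0
Op 3: insert b.com -> 10.0.0.2 (expiry=0+1=1). clock=0
Op 4: insert a.com -> 10.0.0.1 (expiry=0+6=6). clock=0
Op 5: insert c.com -> 10.0.0.2 (expiry=0+6=6). clock=0
Final clock = 0
Final cache (unexpired): {a.com,b.com,c.com,d.com} -> size=4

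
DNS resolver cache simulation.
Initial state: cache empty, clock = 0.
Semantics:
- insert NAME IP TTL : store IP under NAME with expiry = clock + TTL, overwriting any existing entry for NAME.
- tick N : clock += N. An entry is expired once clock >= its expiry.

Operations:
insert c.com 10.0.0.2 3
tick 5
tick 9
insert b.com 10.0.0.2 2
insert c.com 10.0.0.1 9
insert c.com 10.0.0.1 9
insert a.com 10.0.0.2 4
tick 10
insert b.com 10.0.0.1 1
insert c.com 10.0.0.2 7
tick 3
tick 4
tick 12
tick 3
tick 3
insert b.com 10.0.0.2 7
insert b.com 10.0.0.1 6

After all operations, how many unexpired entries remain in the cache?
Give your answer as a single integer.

Op 1: insert c.com -> 10.0.0.2 (expiry=0+3=3). clock=0
Op 2: tick 5 -> clock=5. purged={c.com}
Op 3: tick 9 -> clock=14.
Op 4: insert b.com -> 10.0.0.2 (expiry=14+2=16). clock=14
Op 5: insert c.com -> 10.0.0.1 (expiry=14+9=23). clock=14
Op 6: insert c.com -> 10.0.0.1 (expiry=14+9=23). clock=14
Op 7: insert a.com -> 10.0.0.2 (expiry=14+4=18). clock=14
Op 8: tick 10 -> clock=24. purged={a.com,b.com,c.com}
Op 9: insert b.com -> 10.0.0.1 (expiry=24+1=25). clock=24
Op 10: insert c.com -> 10.0.0.2 (expiry=24+7=31). clock=24
Op 11: tick 3 -> clock=27. purged={b.com}
Op 12: tick 4 -> clock=31. purged={c.com}
Op 13: tick 12 -> clock=43.
Op 14: tick 3 -> clock=46.
Op 15: tick 3 -> clock=49.
Op 16: insert b.com -> 10.0.0.2 (expiry=49+7=56). clock=49
Op 17: insert b.com -> 10.0.0.1 (expiry=49+6=55). clock=49
Final cache (unexpired): {b.com} -> size=1

Answer: 1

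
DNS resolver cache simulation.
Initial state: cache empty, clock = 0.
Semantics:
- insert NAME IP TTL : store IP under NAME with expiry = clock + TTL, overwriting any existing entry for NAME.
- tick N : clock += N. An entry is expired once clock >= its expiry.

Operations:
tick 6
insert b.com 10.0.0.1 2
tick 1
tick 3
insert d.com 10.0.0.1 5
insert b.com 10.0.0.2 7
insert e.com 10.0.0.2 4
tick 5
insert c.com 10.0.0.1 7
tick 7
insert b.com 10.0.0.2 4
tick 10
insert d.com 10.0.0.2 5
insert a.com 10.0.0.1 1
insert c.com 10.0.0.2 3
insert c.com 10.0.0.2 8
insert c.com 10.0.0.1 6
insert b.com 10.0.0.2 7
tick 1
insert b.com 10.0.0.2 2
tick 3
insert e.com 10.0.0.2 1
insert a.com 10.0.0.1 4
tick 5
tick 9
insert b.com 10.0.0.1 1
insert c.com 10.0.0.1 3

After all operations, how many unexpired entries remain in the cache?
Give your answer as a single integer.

Answer: 2

Derivation:
Op 1: tick 6 -> clock=6.
Op 2: insert b.com -> 10.0.0.1 (expiry=6+2=8). clock=6
Op 3: tick 1 -> clock=7.
Op 4: tick 3 -> clock=10. purged={b.com}
Op 5: insert d.com -> 10.0.0.1 (expiry=10+5=15). clock=10
Op 6: insert b.com -> 10.0.0.2 (expiry=10+7=17). clock=10
Op 7: insert e.com -> 10.0.0.2 (expiry=10+4=14). clock=10
Op 8: tick 5 -> clock=15. purged={d.com,e.com}
Op 9: insert c.com -> 10.0.0.1 (expiry=15+7=22). clock=15
Op 10: tick 7 -> clock=22. purged={b.com,c.com}
Op 11: insert b.com -> 10.0.0.2 (expiry=22+4=26). clock=22
Op 12: tick 10 -> clock=32. purged={b.com}
Op 13: insert d.com -> 10.0.0.2 (expiry=32+5=37). clock=32
Op 14: insert a.com -> 10.0.0.1 (expiry=32+1=33). clock=32
Op 15: insert c.com -> 10.0.0.2 (expiry=32+3=35). clock=32
Op 16: insert c.com -> 10.0.0.2 (expiry=32+8=40). clock=32
Op 17: insert c.com -> 10.0.0.1 (expiry=32+6=38). clock=32
Op 18: insert b.com -> 10.0.0.2 (expiry=32+7=39). clock=32
Op 19: tick 1 -> clock=33. purged={a.com}
Op 20: insert b.com -> 10.0.0.2 (expiry=33+2=35). clock=33
Op 21: tick 3 -> clock=36. purged={b.com}
Op 22: insert e.com -> 10.0.0.2 (expiry=36+1=37). clock=36
Op 23: insert a.com -> 10.0.0.1 (expiry=36+4=40). clock=36
Op 24: tick 5 -> clock=41. purged={a.com,c.com,d.com,e.com}
Op 25: tick 9 -> clock=50.
Op 26: insert b.com -> 10.0.0.1 (expiry=50+1=51). clock=50
Op 27: insert c.com -> 10.0.0.1 (expiry=50+3=53). clock=50
Final cache (unexpired): {b.com,c.com} -> size=2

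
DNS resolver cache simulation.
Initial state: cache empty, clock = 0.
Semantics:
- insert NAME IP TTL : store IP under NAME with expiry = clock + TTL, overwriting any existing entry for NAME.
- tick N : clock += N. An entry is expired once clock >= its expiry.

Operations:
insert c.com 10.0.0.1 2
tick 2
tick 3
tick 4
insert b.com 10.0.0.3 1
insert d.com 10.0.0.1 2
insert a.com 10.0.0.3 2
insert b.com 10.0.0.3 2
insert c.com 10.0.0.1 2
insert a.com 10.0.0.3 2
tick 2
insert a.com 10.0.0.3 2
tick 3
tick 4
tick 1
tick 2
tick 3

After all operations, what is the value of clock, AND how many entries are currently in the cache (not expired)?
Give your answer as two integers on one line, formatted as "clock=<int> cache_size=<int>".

Answer: clock=24 cache_size=0

Derivation:
Op 1: insert c.com -> 10.0.0.1 (expiry=0+2=2). clock=0
Op 2: tick 2 -> clock=2. purged={c.com}
Op 3: tick 3 -> clock=5.
Op 4: tick 4 -> clock=9.
Op 5: insert b.com -> 10.0.0.3 (expiry=9+1=10). clock=9
Op 6: insert d.com -> 10.0.0.1 (expiry=9+2=11). clock=9
Op 7: insert a.com -> 10.0.0.3 (expiry=9+2=11). clock=9
Op 8: insert b.com -> 10.0.0.3 (expiry=9+2=11). clock=9
Op 9: insert c.com -> 10.0.0.1 (expiry=9+2=11). clock=9
Op 10: insert a.com -> 10.0.0.3 (expiry=9+2=11). clock=9
Op 11: tick 2 -> clock=11. purged={a.com,b.com,c.com,d.com}
Op 12: insert a.com -> 10.0.0.3 (expiry=11+2=13). clock=11
Op 13: tick 3 -> clock=14. purged={a.com}
Op 14: tick 4 -> clock=18.
Op 15: tick 1 -> clock=19.
Op 16: tick 2 -> clock=21.
Op 17: tick 3 -> clock=24.
Final clock = 24
Final cache (unexpired): {} -> size=0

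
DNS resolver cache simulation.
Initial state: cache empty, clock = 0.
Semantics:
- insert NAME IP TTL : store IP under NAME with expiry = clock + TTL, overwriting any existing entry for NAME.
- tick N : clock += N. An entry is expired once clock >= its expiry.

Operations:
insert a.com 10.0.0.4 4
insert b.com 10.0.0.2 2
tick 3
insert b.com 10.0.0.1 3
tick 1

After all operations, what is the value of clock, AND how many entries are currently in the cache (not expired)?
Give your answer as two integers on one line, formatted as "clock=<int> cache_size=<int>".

Op 1: insert a.com -> 10.0.0.4 (expiry=0+4=4). clock=0
Op 2: insert b.com -> 10.0.0.2 (expiry=0+2=2). clock=0
Op 3: tick 3 -> clock=3. purged={b.com}
Op 4: insert b.com -> 10.0.0.1 (expiry=3+3=6). clock=3
Op 5: tick 1 -> clock=4. purged={a.com}
Final clock = 4
Final cache (unexpired): {b.com} -> size=1

Answer: clock=4 cache_size=1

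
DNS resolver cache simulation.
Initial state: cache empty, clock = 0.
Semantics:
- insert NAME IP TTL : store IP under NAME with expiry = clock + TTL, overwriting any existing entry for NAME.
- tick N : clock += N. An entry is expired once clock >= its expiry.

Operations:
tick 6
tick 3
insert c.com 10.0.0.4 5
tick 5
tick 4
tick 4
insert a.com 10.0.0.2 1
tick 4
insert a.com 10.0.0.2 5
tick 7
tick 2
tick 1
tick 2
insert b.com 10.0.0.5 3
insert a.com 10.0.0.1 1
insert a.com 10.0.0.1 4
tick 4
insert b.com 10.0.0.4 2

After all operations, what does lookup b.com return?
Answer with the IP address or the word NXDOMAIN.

Op 1: tick 6 -> clock=6.
Op 2: tick 3 -> clock=9.
Op 3: insert c.com -> 10.0.0.4 (expiry=9+5=14). clock=9
Op 4: tick 5 -> clock=14. purged={c.com}
Op 5: tick 4 -> clock=18.
Op 6: tick 4 -> clock=22.
Op 7: insert a.com -> 10.0.0.2 (expiry=22+1=23). clock=22
Op 8: tick 4 -> clock=26. purged={a.com}
Op 9: insert a.com -> 10.0.0.2 (expiry=26+5=31). clock=26
Op 10: tick 7 -> clock=33. purged={a.com}
Op 11: tick 2 -> clock=35.
Op 12: tick 1 -> clock=36.
Op 13: tick 2 -> clock=38.
Op 14: insert b.com -> 10.0.0.5 (expiry=38+3=41). clock=38
Op 15: insert a.com -> 10.0.0.1 (expiry=38+1=39). clock=38
Op 16: insert a.com -> 10.0.0.1 (expiry=38+4=42). clock=38
Op 17: tick 4 -> clock=42. purged={a.com,b.com}
Op 18: insert b.com -> 10.0.0.4 (expiry=42+2=44). clock=42
lookup b.com: present, ip=10.0.0.4 expiry=44 > clock=42

Answer: 10.0.0.4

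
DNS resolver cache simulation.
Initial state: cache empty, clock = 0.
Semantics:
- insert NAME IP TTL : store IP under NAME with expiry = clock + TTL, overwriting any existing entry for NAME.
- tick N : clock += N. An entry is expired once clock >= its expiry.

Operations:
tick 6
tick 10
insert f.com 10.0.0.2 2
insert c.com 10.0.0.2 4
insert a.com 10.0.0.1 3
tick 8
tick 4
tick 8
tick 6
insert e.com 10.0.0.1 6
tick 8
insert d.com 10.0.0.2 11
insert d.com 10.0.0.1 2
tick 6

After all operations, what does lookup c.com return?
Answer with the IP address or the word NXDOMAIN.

Answer: NXDOMAIN

Derivation:
Op 1: tick 6 -> clock=6.
Op 2: tick 10 -> clock=16.
Op 3: insert f.com -> 10.0.0.2 (expiry=16+2=18). clock=16
Op 4: insert c.com -> 10.0.0.2 (expiry=16+4=20). clock=16
Op 5: insert a.com -> 10.0.0.1 (expiry=16+3=19). clock=16
Op 6: tick 8 -> clock=24. purged={a.com,c.com,f.com}
Op 7: tick 4 -> clock=28.
Op 8: tick 8 -> clock=36.
Op 9: tick 6 -> clock=42.
Op 10: insert e.com -> 10.0.0.1 (expiry=42+6=48). clock=42
Op 11: tick 8 -> clock=50. purged={e.com}
Op 12: insert d.com -> 10.0.0.2 (expiry=50+11=61). clock=50
Op 13: insert d.com -> 10.0.0.1 (expiry=50+2=52). clock=50
Op 14: tick 6 -> clock=56. purged={d.com}
lookup c.com: not in cache (expired or never inserted)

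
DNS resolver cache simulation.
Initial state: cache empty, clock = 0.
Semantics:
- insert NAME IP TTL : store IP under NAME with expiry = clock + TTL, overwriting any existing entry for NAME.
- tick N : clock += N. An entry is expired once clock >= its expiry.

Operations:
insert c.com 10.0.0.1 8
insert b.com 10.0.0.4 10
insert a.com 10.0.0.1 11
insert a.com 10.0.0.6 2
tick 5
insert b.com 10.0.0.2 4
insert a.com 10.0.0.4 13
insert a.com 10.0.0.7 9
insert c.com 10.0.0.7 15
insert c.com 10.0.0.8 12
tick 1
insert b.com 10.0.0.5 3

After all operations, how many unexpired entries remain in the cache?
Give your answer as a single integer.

Answer: 3

Derivation:
Op 1: insert c.com -> 10.0.0.1 (expiry=0+8=8). clock=0
Op 2: insert b.com -> 10.0.0.4 (expiry=0+10=10). clock=0
Op 3: insert a.com -> 10.0.0.1 (expiry=0+11=11). clock=0
Op 4: insert a.com -> 10.0.0.6 (expiry=0+2=2). clock=0
Op 5: tick 5 -> clock=5. purged={a.com}
Op 6: insert b.com -> 10.0.0.2 (expiry=5+4=9). clock=5
Op 7: insert a.com -> 10.0.0.4 (expiry=5+13=18). clock=5
Op 8: insert a.com -> 10.0.0.7 (expiry=5+9=14). clock=5
Op 9: insert c.com -> 10.0.0.7 (expiry=5+15=20). clock=5
Op 10: insert c.com -> 10.0.0.8 (expiry=5+12=17). clock=5
Op 11: tick 1 -> clock=6.
Op 12: insert b.com -> 10.0.0.5 (expiry=6+3=9). clock=6
Final cache (unexpired): {a.com,b.com,c.com} -> size=3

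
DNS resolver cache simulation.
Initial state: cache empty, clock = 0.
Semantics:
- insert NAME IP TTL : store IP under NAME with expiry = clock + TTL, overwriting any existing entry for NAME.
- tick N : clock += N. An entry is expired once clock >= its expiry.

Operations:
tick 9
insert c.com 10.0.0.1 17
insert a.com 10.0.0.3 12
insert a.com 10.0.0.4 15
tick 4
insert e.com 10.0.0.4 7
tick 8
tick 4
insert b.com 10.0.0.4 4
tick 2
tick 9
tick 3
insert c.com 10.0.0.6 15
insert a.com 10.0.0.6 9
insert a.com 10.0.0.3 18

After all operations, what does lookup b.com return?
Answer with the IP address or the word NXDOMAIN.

Answer: NXDOMAIN

Derivation:
Op 1: tick 9 -> clock=9.
Op 2: insert c.com -> 10.0.0.1 (expiry=9+17=26). clock=9
Op 3: insert a.com -> 10.0.0.3 (expiry=9+12=21). clock=9
Op 4: insert a.com -> 10.0.0.4 (expiry=9+15=24). clock=9
Op 5: tick 4 -> clock=13.
Op 6: insert e.com -> 10.0.0.4 (expiry=13+7=20). clock=13
Op 7: tick 8 -> clock=21. purged={e.com}
Op 8: tick 4 -> clock=25. purged={a.com}
Op 9: insert b.com -> 10.0.0.4 (expiry=25+4=29). clock=25
Op 10: tick 2 -> clock=27. purged={c.com}
Op 11: tick 9 -> clock=36. purged={b.com}
Op 12: tick 3 -> clock=39.
Op 13: insert c.com -> 10.0.0.6 (expiry=39+15=54). clock=39
Op 14: insert a.com -> 10.0.0.6 (expiry=39+9=48). clock=39
Op 15: insert a.com -> 10.0.0.3 (expiry=39+18=57). clock=39
lookup b.com: not in cache (expired or never inserted)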